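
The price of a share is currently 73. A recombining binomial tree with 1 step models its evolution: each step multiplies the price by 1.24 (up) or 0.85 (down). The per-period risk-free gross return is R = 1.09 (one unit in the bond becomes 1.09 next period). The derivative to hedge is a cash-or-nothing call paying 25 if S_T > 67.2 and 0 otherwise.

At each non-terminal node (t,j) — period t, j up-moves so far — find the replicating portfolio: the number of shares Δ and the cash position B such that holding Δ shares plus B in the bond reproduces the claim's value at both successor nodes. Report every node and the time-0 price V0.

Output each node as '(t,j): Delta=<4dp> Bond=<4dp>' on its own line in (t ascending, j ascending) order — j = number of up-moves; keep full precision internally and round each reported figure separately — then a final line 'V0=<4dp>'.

(0,0): Delta=0.8781 Bond=-49.9882
V0=14.1143

No-arbitrage ⇒ martingale measure with p* = (R−d)/(u−d) = 0.6154.
Terminal payoffs: V(1,0)=0.0000, V(1,1)=25.0000
(0,0): S=73.0000. Δ = (V_up−V_dn)/(S_up−S_dn) = (25.0000−0.0000)/(90.5200−62.0500) = 0.8781. V = [p*·25.0000 + (1−p*)·0.0000]/1.09 = 14.1143. B = V − Δ·S = -49.9882.
Root portfolio cost Δ·73+B reproduces V0=14.1143.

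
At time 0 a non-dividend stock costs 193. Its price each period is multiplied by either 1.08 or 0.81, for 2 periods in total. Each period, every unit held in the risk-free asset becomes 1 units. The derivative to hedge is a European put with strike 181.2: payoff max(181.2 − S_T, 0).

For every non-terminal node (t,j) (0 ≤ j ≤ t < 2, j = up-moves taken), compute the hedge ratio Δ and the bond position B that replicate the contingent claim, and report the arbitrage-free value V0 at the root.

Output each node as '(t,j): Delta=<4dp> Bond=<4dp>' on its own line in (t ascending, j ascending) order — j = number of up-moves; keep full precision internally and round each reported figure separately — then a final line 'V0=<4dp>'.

(0,0): Delta=-0.4070 Bond=88.4901
(1,0): Delta=-1.0000 Bond=181.2000
(1,1): Delta=-0.2197 Bond=49.4544
V0=9.9468

Under the risk-neutral measure, an up-move has probability p* = (R−d)/(u−d) = 0.7037 and values discount at R = 1.
Terminal values V(2,·): V(2,0)=54.5727, V(2,1)=12.3636, V(2,2)=0.0000
(1,0): S=156.3300. Δ = (V_up−V_dn)/(S_up−S_dn) = (12.3636−54.5727)/(168.8364−126.6273) = -1.0000. V = [p*·12.3636 + (1−p*)·54.5727]/1 = 24.8700. B = V − Δ·S = 181.2000.
(1,1): S=208.4400. Δ = (V_up−V_dn)/(S_up−S_dn) = (0.0000−12.3636)/(225.1152−168.8364) = -0.2197. V = [p*·0.0000 + (1−p*)·12.3636]/1 = 3.6633. B = V − Δ·S = 49.4544.
(0,0): S=193.0000. Δ = (V_up−V_dn)/(S_up−S_dn) = (3.6633−24.8700)/(208.4400−156.3300) = -0.4070. V = [p*·3.6633 + (1−p*)·24.8700]/1 = 9.9468. B = V − Δ·S = 88.4901.
Root portfolio cost Δ·193+B reproduces V0=9.9468.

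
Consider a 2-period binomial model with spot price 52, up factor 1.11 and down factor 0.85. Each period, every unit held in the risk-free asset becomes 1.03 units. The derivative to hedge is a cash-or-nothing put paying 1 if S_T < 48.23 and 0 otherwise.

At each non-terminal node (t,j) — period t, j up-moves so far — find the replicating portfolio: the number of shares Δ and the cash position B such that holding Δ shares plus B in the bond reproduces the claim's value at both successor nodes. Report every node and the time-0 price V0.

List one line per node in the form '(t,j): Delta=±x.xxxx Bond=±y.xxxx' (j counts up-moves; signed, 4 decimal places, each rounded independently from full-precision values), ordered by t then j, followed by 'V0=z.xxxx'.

(0,0): Delta=-0.0221 Bond=1.2382
(1,0): Delta=-0.0870 Bond=4.1449
(1,1): Delta=0.0000 Bond=0.0000
V0=0.0892

Since d<R<u, set p* = (R−d)/(u−d) = 0.6923; price each node as the discounted p*-expectation of its children.
At expiry t=2: V(2,0)=1.0000, V(2,1)=0.0000, V(2,2)=0.0000
(1,0): S=44.2000. Δ = (V_up−V_dn)/(S_up−S_dn) = (0.0000−1.0000)/(49.0620−37.5700) = -0.0870. V = [p*·0.0000 + (1−p*)·1.0000]/1.03 = 0.2987. B = V − Δ·S = 4.1449.
(1,1): S=57.7200. Δ = (V_up−V_dn)/(S_up−S_dn) = (0.0000−0.0000)/(64.0692−49.0620) = 0.0000. V = [p*·0.0000 + (1−p*)·0.0000]/1.03 = 0.0000. B = V − Δ·S = 0.0000.
(0,0): S=52.0000. Δ = (V_up−V_dn)/(S_up−S_dn) = (0.0000−0.2987)/(57.7200−44.2000) = -0.0221. V = [p*·0.0000 + (1−p*)·0.2987]/1.03 = 0.0892. B = V − Δ·S = 1.2382.
Each (Δ,B) replicates both successor values, so the strategy is self-financing and V0 is arbitrage-free.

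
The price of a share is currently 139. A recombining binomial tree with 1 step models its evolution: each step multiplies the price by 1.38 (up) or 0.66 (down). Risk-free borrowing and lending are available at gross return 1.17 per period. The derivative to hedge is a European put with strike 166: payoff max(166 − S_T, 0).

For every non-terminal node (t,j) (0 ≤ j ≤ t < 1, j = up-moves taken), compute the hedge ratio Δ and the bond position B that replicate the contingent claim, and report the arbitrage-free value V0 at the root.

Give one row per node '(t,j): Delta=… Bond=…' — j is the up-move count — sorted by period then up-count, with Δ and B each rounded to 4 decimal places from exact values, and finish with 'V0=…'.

Under the risk-neutral measure, an up-move has probability p* = (R−d)/(u−d) = 0.7083 and values discount at R = 1.17.
Terminal payoffs: V(1,0)=74.2600, V(1,1)=0.0000
  t=0,j=0: stock 139.0000 → up 191.8200 (V=0.0000), down 91.7400 (V=74.2600). Price 18.5121; hedge Δ=-0.7420, bond B=121.6510.
Root portfolio cost Δ·139+B reproduces V0=18.5121.

(0,0): Delta=-0.7420 Bond=121.6510
V0=18.5121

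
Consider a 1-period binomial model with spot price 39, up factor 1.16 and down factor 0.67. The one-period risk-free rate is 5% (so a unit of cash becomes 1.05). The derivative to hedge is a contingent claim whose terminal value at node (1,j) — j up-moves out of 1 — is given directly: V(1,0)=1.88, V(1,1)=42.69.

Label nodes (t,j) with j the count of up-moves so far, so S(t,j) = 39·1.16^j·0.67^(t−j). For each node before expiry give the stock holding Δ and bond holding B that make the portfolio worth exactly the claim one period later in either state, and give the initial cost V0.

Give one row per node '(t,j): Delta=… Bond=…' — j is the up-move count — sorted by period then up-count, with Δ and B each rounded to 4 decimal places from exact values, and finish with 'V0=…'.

(0,0): Delta=2.1355 Bond=-51.3537
V0=31.9320

No-arbitrage ⇒ martingale measure with p* = (R−d)/(u−d) = 0.7755.
Payoff layer (t=1): V(1,0)=1.8800, V(1,1)=42.6900
  t=0,j=0: stock 39.0000 → up 45.2400 (V=42.6900), down 26.1300 (V=1.8800). Price 31.9320; hedge Δ=2.1355, bond B=-51.3537.
Each (Δ,B) replicates both successor values, so the strategy is self-financing and V0 is arbitrage-free.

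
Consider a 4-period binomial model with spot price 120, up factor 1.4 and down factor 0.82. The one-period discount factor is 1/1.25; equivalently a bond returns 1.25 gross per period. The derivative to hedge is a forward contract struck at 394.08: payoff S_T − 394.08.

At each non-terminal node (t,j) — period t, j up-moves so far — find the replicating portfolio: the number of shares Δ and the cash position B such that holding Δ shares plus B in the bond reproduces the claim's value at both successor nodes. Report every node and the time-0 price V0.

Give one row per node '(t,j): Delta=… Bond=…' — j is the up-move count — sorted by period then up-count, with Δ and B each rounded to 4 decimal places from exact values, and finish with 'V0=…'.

The replicating-portfolio and risk-neutral prices coincide; use p* = (1.25−0.82)/(1.4−0.82) = 0.7414 for the latter.
Terminal payoffs: V(4,0)=-339.8254, V(4,1)=-301.4502, V(4,2)=-235.9315, V(4,3)=-124.0704, V(4,4)=66.9120
(3,0): S=66.1642. Δ = (V_up−V_dn)/(S_up−S_dn) = (-301.4502−-339.8254)/(92.6298−54.2546) = 1.0000. V = [p*·-301.4502 + (1−p*)·-339.8254]/1.25 = -249.0998. B = V − Δ·S = -315.2640.
(3,1): S=112.9632. Δ = (V_up−V_dn)/(S_up−S_dn) = (-235.9315−-301.4502)/(158.1485−92.6298) = 1.0000. V = [p*·-235.9315 + (1−p*)·-301.4502]/1.25 = -202.3008. B = V − Δ·S = -315.2640.
(3,2): S=192.8640. Δ = (V_up−V_dn)/(S_up−S_dn) = (-124.0704−-235.9315)/(270.0096−158.1485) = 1.0000. V = [p*·-124.0704 + (1−p*)·-235.9315]/1.25 = -122.4000. B = V − Δ·S = -315.2640.
(3,3): S=329.2800. Δ = (V_up−V_dn)/(S_up−S_dn) = (66.9120−-124.0704)/(460.9920−270.0096) = 1.0000. V = [p*·66.9120 + (1−p*)·-124.0704]/1.25 = 14.0160. B = V − Δ·S = -315.2640.
(2,0): S=80.6880. Δ = (V_up−V_dn)/(S_up−S_dn) = (-202.3008−-249.0998)/(112.9632−66.1642) = 1.0000. V = [p*·-202.3008 + (1−p*)·-249.0998]/1.25 = -171.5232. B = V − Δ·S = -252.2112.
(2,1): S=137.7600. Δ = (V_up−V_dn)/(S_up−S_dn) = (-122.4000−-202.3008)/(192.8640−112.9632) = 1.0000. V = [p*·-122.4000 + (1−p*)·-202.3008]/1.25 = -114.4512. B = V − Δ·S = -252.2112.
(2,2): S=235.2000. Δ = (V_up−V_dn)/(S_up−S_dn) = (14.0160−-122.4000)/(329.2800−192.8640) = 1.0000. V = [p*·14.0160 + (1−p*)·-122.4000]/1.25 = -17.0112. B = V − Δ·S = -252.2112.
(1,0): S=98.4000. Δ = (V_up−V_dn)/(S_up−S_dn) = (-114.4512−-171.5232)/(137.7600−80.6880) = 1.0000. V = [p*·-114.4512 + (1−p*)·-171.5232]/1.25 = -103.3690. B = V − Δ·S = -201.7690.
(1,1): S=168.0000. Δ = (V_up−V_dn)/(S_up−S_dn) = (-17.0112−-114.4512)/(235.2000−137.7600) = 1.0000. V = [p*·-17.0112 + (1−p*)·-114.4512]/1.25 = -33.7690. B = V − Δ·S = -201.7690.
(0,0): S=120.0000. Δ = (V_up−V_dn)/(S_up−S_dn) = (-33.7690−-103.3690)/(168.0000−98.4000) = 1.0000. V = [p*·-33.7690 + (1−p*)·-103.3690]/1.25 = -41.4152. B = V − Δ·S = -161.4152.
Self-financing check: at every node Δ·S+B equals the discounted successor values.

(0,0): Delta=1.0000 Bond=-161.4152
(1,0): Delta=1.0000 Bond=-201.7690
(1,1): Delta=1.0000 Bond=-201.7690
(2,0): Delta=1.0000 Bond=-252.2112
(2,1): Delta=1.0000 Bond=-252.2112
(2,2): Delta=1.0000 Bond=-252.2112
(3,0): Delta=1.0000 Bond=-315.2640
(3,1): Delta=1.0000 Bond=-315.2640
(3,2): Delta=1.0000 Bond=-315.2640
(3,3): Delta=1.0000 Bond=-315.2640
V0=-41.4152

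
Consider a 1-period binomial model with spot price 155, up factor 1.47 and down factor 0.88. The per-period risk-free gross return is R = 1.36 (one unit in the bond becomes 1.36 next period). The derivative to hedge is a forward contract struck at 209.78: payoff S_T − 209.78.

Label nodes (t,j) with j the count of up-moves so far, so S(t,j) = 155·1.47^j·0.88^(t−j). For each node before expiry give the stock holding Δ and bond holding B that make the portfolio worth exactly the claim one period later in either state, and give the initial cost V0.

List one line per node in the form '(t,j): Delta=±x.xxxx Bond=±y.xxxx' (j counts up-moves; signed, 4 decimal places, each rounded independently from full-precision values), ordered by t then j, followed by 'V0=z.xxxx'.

No-arbitrage ⇒ martingale measure with p* = (R−d)/(u−d) = 0.8136.
Payoff layer (t=1): V(1,0)=-73.3800, V(1,1)=18.0700
(0,0): S=155.0000. Δ = (V_up−V_dn)/(S_up−S_dn) = (18.0700−-73.3800)/(227.8500−136.4000) = 1.0000. V = [p*·18.0700 + (1−p*)·-73.3800]/1.36 = 0.7500. B = V − Δ·S = -154.2500.
Check: Δ(0,0)·S0 + B(0,0) = 0.7500 = V0.

(0,0): Delta=1.0000 Bond=-154.2500
V0=0.7500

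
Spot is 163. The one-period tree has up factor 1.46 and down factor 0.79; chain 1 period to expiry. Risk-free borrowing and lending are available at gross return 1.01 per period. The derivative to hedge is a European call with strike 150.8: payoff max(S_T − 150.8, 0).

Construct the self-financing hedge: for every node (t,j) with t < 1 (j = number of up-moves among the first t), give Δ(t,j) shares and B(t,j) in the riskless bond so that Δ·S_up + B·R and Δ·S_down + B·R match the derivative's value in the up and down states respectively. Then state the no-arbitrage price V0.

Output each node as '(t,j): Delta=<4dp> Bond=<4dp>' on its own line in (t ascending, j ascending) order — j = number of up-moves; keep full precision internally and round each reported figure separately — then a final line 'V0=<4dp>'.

(0,0): Delta=0.7983 Bond=-101.7766
V0=28.3428

Risk-neutral probability p* = (R−d)/(u−d) = (1.01−0.79)/(1.46−0.79) = 0.3284.
Terminal payoffs: V(1,0)=0.0000, V(1,1)=87.1800
  t=0,j=0: stock 163.0000 → up 237.9800 (V=87.1800), down 128.7700 (V=0.0000). Price 28.3428; hedge Δ=0.7983, bond B=-101.7766.
Check: Δ(0,0)·S0 + B(0,0) = 28.3428 = V0.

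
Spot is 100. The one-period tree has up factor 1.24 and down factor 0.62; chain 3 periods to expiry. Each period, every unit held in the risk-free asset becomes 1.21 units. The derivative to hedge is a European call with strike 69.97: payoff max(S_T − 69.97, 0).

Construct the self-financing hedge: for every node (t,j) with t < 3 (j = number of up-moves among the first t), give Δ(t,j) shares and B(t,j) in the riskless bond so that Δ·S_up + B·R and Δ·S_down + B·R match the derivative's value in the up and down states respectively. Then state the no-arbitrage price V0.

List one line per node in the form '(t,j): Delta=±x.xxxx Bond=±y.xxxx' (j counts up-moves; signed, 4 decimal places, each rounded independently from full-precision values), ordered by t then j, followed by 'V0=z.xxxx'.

(0,0): Delta=0.9768 Bond=-37.0849
(1,0): Delta=0.5189 Bond=-16.4839
(1,1): Delta=0.9884 Bond=-46.3162
(2,0): Delta=0.0000 Bond=0.0000
(2,1): Delta=0.5321 Bond=-20.9597
(2,2): Delta=1.0000 Bond=-57.8264
V0=60.5909

The replicating-portfolio and risk-neutral prices coincide; use p* = (1.21−0.62)/(1.24−0.62) = 0.9516 for the latter.
At expiry t=3: V(3,0)=0.0000, V(3,1)=0.0000, V(3,2)=25.3612, V(3,3)=120.6924
(2,0): S=38.4400. Δ = (V_up−V_dn)/(S_up−S_dn) = (0.0000−0.0000)/(47.6656−23.8328) = 0.0000. V = [p*·0.0000 + (1−p*)·0.0000]/1.21 = 0.0000. B = V − Δ·S = 0.0000.
(2,1): S=76.8800. Δ = (V_up−V_dn)/(S_up−S_dn) = (25.3612−0.0000)/(95.3312−47.6656) = 0.5321. V = [p*·25.3612 + (1−p*)·0.0000]/1.21 = 19.9455. B = V − Δ·S = -20.9597.
(2,2): S=153.7600. Δ = (V_up−V_dn)/(S_up−S_dn) = (120.6924−25.3612)/(190.6624−95.3312) = 1.0000. V = [p*·120.6924 + (1−p*)·25.3612]/1.21 = 95.9336. B = V − Δ·S = -57.8264.
(1,0): S=62.0000. Δ = (V_up−V_dn)/(S_up−S_dn) = (19.9455−0.0000)/(76.8800−38.4400) = 0.5189. V = [p*·19.9455 + (1−p*)·0.0000]/1.21 = 15.6863. B = V − Δ·S = -16.4839.
(1,1): S=124.0000. Δ = (V_up−V_dn)/(S_up−S_dn) = (95.9336−19.9455)/(153.7600−76.8800) = 0.9884. V = [p*·95.9336 + (1−p*)·19.9455]/1.21 = 76.2452. B = V − Δ·S = -46.3162.
(0,0): S=100.0000. Δ = (V_up−V_dn)/(S_up−S_dn) = (76.2452−15.6863)/(124.0000−62.0000) = 0.9768. V = [p*·76.2452 + (1−p*)·15.6863]/1.21 = 60.5909. B = V − Δ·S = -37.0849.
Check: Δ(0,0)·S0 + B(0,0) = 60.5909 = V0.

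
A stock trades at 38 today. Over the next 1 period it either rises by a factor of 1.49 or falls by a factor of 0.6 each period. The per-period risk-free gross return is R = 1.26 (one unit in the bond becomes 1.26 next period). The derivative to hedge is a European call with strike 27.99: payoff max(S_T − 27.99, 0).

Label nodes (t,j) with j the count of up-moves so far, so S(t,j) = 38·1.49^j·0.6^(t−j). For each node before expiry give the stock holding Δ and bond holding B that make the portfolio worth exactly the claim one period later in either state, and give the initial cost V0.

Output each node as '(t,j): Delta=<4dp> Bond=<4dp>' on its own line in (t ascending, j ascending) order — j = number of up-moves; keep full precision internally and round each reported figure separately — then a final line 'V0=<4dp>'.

(0,0): Delta=0.8465 Bond=-15.3184
V0=16.8502

Since d<R<u, set p* = (R−d)/(u−d) = 0.7416; price each node as the discounted p*-expectation of its children.
Terminal payoffs: V(1,0)=0.0000, V(1,1)=28.6300
(0,0): S=38.0000. Δ = (V_up−V_dn)/(S_up−S_dn) = (28.6300−0.0000)/(56.6200−22.8000) = 0.8465. V = [p*·28.6300 + (1−p*)·0.0000]/1.26 = 16.8502. B = V − Δ·S = -15.3184.
Root portfolio cost Δ·38+B reproduces V0=16.8502.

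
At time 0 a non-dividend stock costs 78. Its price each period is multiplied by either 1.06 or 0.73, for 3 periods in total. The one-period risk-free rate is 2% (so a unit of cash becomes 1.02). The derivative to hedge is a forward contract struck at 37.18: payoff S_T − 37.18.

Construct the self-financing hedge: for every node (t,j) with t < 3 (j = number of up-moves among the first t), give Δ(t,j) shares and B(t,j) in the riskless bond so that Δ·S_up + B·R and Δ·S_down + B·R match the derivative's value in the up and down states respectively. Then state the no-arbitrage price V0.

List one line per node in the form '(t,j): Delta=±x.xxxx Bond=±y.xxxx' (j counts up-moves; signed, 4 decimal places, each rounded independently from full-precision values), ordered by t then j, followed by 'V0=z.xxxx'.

(0,0): Delta=1.0000 Bond=-35.0355
(1,0): Delta=1.0000 Bond=-35.7363
(1,1): Delta=1.0000 Bond=-35.7363
(2,0): Delta=1.0000 Bond=-36.4510
(2,1): Delta=1.0000 Bond=-36.4510
(2,2): Delta=1.0000 Bond=-36.4510
V0=42.9645

Under the risk-neutral measure, an up-move has probability p* = (R−d)/(u−d) = 0.8788 and values discount at R = 1.02.
Terminal payoffs: V(3,0)=-6.8367, V(3,1)=6.8802, V(3,2)=26.7978, V(3,3)=55.7192
(2,0): S=41.5662. Δ = (V_up−V_dn)/(S_up−S_dn) = (6.8802−-6.8367)/(44.0602−30.3433) = 1.0000. V = [p*·6.8802 + (1−p*)·-6.8367]/1.02 = 5.1152. B = V − Δ·S = -36.4510.
(2,1): S=60.3564. Δ = (V_up−V_dn)/(S_up−S_dn) = (26.7978−6.8802)/(63.9778−44.0602) = 1.0000. V = [p*·26.7978 + (1−p*)·6.8802]/1.02 = 23.9054. B = V − Δ·S = -36.4510.
(2,2): S=87.6408. Δ = (V_up−V_dn)/(S_up−S_dn) = (55.7192−26.7978)/(92.8992−63.9778) = 1.0000. V = [p*·55.7192 + (1−p*)·26.7978]/1.02 = 51.1898. B = V − Δ·S = -36.4510.
(1,0): S=56.9400. Δ = (V_up−V_dn)/(S_up−S_dn) = (23.9054−5.1152)/(60.3564−41.5662) = 1.0000. V = [p*·23.9054 + (1−p*)·5.1152]/1.02 = 21.2037. B = V − Δ·S = -35.7363.
(1,1): S=82.6800. Δ = (V_up−V_dn)/(S_up−S_dn) = (51.1898−23.9054)/(87.6408−60.3564) = 1.0000. V = [p*·51.1898 + (1−p*)·23.9054]/1.02 = 46.9437. B = V − Δ·S = -35.7363.
(0,0): S=78.0000. Δ = (V_up−V_dn)/(S_up−S_dn) = (46.9437−21.2037)/(82.6800−56.9400) = 1.0000. V = [p*·46.9437 + (1−p*)·21.2037]/1.02 = 42.9645. B = V − Δ·S = -35.0355.
Each (Δ,B) replicates both successor values, so the strategy is self-financing and V0 is arbitrage-free.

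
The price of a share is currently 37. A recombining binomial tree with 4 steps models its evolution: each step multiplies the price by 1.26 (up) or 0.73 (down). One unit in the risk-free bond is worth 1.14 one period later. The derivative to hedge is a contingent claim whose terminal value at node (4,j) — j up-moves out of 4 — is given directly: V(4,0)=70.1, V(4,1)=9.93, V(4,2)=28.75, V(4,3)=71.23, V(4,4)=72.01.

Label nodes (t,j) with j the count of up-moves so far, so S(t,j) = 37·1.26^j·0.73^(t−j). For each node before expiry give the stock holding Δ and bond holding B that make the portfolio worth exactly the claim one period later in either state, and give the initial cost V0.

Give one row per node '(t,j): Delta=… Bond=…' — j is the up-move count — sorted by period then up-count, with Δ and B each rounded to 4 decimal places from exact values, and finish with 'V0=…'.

(0,0): Delta=0.6598 Bond=11.9919
(1,0): Delta=1.5550 Bond=-10.5089
(1,1): Delta=0.5080 Bond=20.7477
(2,0): Delta=0.0785 Bond=17.1321
(2,1): Delta=1.8054 Bond=-20.5008
(2,2): Delta=0.2880 Bond=36.5753
(3,0): Delta=-7.8874 Bond=134.1892
(3,1): Delta=1.4293 Bond=-14.0280
(3,2): Delta=1.8691 Bond=-26.1054
(3,3): Delta=0.0199 Bond=61.5401
V0=36.4044

The replicating-portfolio and risk-neutral prices coincide; use p* = (1.14−0.73)/(1.26−0.73) = 0.7736 for the latter.
Terminal values V(4,·): V(4,0)=70.1000, V(4,1)=9.9300, V(4,2)=28.7500, V(4,3)=71.2300, V(4,4)=72.0100
Node (3,0) S=14.3936: V=(p*·9.9300+(1−p*)·70.1000)/1.14=20.6609; Δ=(9.9300−70.1000)/(18.1360−10.5073)=-7.8874; B=V−Δ·S=134.1892
Node (3,1) S=24.8438: V=(p*·28.7500+(1−p*)·9.9300)/1.14=21.4815; Δ=(28.7500−9.9300)/(31.3032−18.1360)=1.4293; B=V−Δ·S=-14.0280
Node (3,2) S=42.8811: V=(p*·71.2300+(1−p*)·28.7500)/1.14=54.0455; Δ=(71.2300−28.7500)/(54.0302−31.3032)=1.8691; B=V−Δ·S=-26.1054
Node (3,3) S=74.0139: V=(p*·72.0100+(1−p*)·71.2300)/1.14=63.0118; Δ=(72.0100−71.2300)/(93.2575−54.0302)=0.0199; B=V−Δ·S=61.5401
Node (2,0) S=19.7173: V=(p*·21.4815+(1−p*)·20.6609)/1.14=18.6804; Δ=(21.4815−20.6609)/(24.8438−14.3936)=0.0785; B=V−Δ·S=17.1321
Node (2,1) S=34.0326: V=(p*·54.0455+(1−p*)·21.4815)/1.14=40.9408; Δ=(54.0455−21.4815)/(42.8811−24.8438)=1.8054; B=V−Δ·S=-20.5008
Node (2,2) S=58.7412: V=(p*·63.0118+(1−p*)·54.0455)/1.14=53.4927; Δ=(63.0118−54.0455)/(74.0139−42.8811)=0.2880; B=V−Δ·S=36.5753
Node (1,0) S=27.0100: V=(p*·40.9408+(1−p*)·18.6804)/1.14=31.4919; Δ=(40.9408−18.6804)/(34.0326−19.7173)=1.5550; B=V−Δ·S=-10.5089
Node (1,1) S=46.6200: V=(p*·53.4927+(1−p*)·40.9408)/1.14=44.4305; Δ=(53.4927−40.9408)/(58.7412−34.0326)=0.5080; B=V−Δ·S=20.7477
Node (0,0) S=37.0000: V=(p*·44.4305+(1−p*)·31.4919)/1.14=36.4044; Δ=(44.4305−31.4919)/(46.6200−27.0100)=0.6598; B=V−Δ·S=11.9919
Self-financing check: at every node Δ·S+B equals the discounted successor values.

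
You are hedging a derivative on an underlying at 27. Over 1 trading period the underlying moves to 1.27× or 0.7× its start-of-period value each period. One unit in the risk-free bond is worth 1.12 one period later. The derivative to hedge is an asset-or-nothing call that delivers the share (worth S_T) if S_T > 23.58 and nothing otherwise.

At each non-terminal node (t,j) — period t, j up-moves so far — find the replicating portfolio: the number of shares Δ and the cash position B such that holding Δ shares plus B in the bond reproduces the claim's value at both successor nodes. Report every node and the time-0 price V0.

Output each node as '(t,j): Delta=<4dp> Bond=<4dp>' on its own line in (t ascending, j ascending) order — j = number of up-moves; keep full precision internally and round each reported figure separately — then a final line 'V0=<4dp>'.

Under the risk-neutral measure, an up-move has probability p* = (R−d)/(u−d) = 0.7368 and values discount at R = 1.12.
At expiry t=1: V(1,0)=0.0000, V(1,1)=34.2900
(0,0): S=27.0000. Δ = (V_up−V_dn)/(S_up−S_dn) = (34.2900−0.0000)/(34.2900−18.9000) = 2.2281. V = [p*·34.2900 + (1−p*)·0.0000]/1.12 = 22.5592. B = V − Δ·S = -37.5987.
The time-0 hedge costs 22.5592, which is the no-arbitrage price.

(0,0): Delta=2.2281 Bond=-37.5987
V0=22.5592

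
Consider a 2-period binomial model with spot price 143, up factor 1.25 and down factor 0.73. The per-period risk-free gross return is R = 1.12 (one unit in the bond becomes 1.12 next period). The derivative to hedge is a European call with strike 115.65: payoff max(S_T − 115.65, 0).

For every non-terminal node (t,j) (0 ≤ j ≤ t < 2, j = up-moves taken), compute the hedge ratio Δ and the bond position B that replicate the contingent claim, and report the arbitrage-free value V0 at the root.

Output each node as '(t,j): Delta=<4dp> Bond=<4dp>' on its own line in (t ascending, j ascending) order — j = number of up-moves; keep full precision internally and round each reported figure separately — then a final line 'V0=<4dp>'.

(0,0): Delta=0.8816 Bond=-73.2979
(1,0): Delta=0.2733 Bond=-18.5978
(1,1): Delta=1.0000 Bond=-103.2589
V0=52.7699

The replicating-portfolio and risk-neutral prices coincide; use p* = (1.12−0.73)/(1.25−0.73) = 0.7500 for the latter.
Terminal values V(2,·): V(2,0)=0.0000, V(2,1)=14.8375, V(2,2)=107.7875
Node (1,0) S=104.3900: V=(p*·14.8375+(1−p*)·0.0000)/1.12=9.9358; Δ=(14.8375−0.0000)/(130.4875−76.2047)=0.2733; B=V−Δ·S=-18.5978
Node (1,1) S=178.7500: V=(p*·107.7875+(1−p*)·14.8375)/1.12=75.4911; Δ=(107.7875−14.8375)/(223.4375−130.4875)=1.0000; B=V−Δ·S=-103.2589
Node (0,0) S=143.0000: V=(p*·75.4911+(1−p*)·9.9358)/1.12=52.7699; Δ=(75.4911−9.9358)/(178.7500−104.3900)=0.8816; B=V−Δ·S=-73.2979
Check: Δ(0,0)·S0 + B(0,0) = 52.7699 = V0.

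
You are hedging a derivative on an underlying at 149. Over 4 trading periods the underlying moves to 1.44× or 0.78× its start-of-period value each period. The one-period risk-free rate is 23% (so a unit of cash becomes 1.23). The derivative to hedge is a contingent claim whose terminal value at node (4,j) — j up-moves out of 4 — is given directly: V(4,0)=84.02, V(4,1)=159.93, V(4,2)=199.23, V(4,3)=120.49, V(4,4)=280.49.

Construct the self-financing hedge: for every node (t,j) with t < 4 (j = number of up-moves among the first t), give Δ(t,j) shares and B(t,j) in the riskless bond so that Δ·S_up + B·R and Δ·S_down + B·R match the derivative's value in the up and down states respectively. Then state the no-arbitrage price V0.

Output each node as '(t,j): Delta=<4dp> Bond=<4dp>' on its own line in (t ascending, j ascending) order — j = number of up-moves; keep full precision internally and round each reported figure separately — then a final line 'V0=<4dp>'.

No-arbitrage ⇒ martingale measure with p* = (R−d)/(u−d) = 0.6818.
Terminal payoffs: V(4,0)=84.0200, V(4,1)=159.9300, V(4,2)=199.2300, V(4,3)=120.4900, V(4,4)=280.4900
Node (3,0) S=70.7082: V=(p*·159.9300+(1−p*)·84.0200)/1.23=110.3877; Δ=(159.9300−84.0200)/(101.8199−55.1524)=1.6266; B=V−Δ·S=-4.6275
Node (3,1) S=130.5383: V=(p*·199.2300+(1−p*)·159.9300)/1.23=151.8093; Δ=(199.2300−159.9300)/(187.9752−101.8199)=0.4562; B=V−Δ·S=92.2639
Node (3,2) S=240.9938: V=(p*·120.4900+(1−p*)·199.2300)/1.23=118.3282; Δ=(120.4900−199.2300)/(347.0311−187.9752)=-0.4950; B=V−Δ·S=237.6312
Node (3,3) S=444.9116: V=(p*·280.4900+(1−p*)·120.4900)/1.23=186.6511; Δ=(280.4900−120.4900)/(640.6727−347.0311)=0.5449; B=V−Δ·S=-55.7731
Node (2,0) S=90.6516: V=(p*·151.8093+(1−p*)·110.3877)/1.23=112.7071; Δ=(151.8093−110.3877)/(130.5383−70.7082)=0.6923; B=V−Δ·S=49.9470
Node (2,1) S=167.3568: V=(p*·118.3282+(1−p*)·151.8093)/1.23=104.8628; Δ=(118.3282−151.8093)/(240.9938−130.5383)=-0.3031; B=V−Δ·S=155.5918
Node (2,2) S=308.9664: V=(p*·186.6511+(1−p*)·118.3282)/1.23=134.0748; Δ=(186.6511−118.3282)/(444.9116−240.9938)=0.3351; B=V−Δ·S=30.5551
Node (1,0) S=116.2200: V=(p*·104.8628+(1−p*)·112.7071)/1.23=87.2835; Δ=(104.8628−112.7071)/(167.3568−90.6516)=-0.1023; B=V−Δ·S=99.1687
Node (1,1) S=214.5600: V=(p*·134.0748+(1−p*)·104.8628)/1.23=101.4472; Δ=(134.0748−104.8628)/(308.9664−167.3568)=0.2063; B=V−Δ·S=57.1866
Node (0,0) S=149.0000: V=(p*·101.4472+(1−p*)·87.2835)/1.23=78.8135; Δ=(101.4472−87.2835)/(214.5600−116.2200)=0.1440; B=V−Δ·S=57.3533
Each (Δ,B) replicates both successor values, so the strategy is self-financing and V0 is arbitrage-free.

(0,0): Delta=0.1440 Bond=57.3533
(1,0): Delta=-0.1023 Bond=99.1687
(1,1): Delta=0.2063 Bond=57.1866
(2,0): Delta=0.6923 Bond=49.9470
(2,1): Delta=-0.3031 Bond=155.5918
(2,2): Delta=0.3351 Bond=30.5551
(3,0): Delta=1.6266 Bond=-4.6275
(3,1): Delta=0.4562 Bond=92.2639
(3,2): Delta=-0.4950 Bond=237.6312
(3,3): Delta=0.5449 Bond=-55.7731
V0=78.8135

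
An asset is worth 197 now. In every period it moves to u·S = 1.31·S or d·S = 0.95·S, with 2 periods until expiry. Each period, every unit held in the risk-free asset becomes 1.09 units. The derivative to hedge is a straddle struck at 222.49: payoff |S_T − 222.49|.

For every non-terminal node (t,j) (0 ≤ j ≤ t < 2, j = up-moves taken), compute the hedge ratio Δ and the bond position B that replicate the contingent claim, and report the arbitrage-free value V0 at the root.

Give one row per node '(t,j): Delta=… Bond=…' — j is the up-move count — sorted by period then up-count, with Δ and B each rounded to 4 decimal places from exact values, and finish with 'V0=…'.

The replicating-portfolio and risk-neutral prices coincide; use p* = (1.09−0.95)/(1.31−0.95) = 0.3889 for the latter.
Terminal values V(2,·): V(2,0)=44.6975, V(2,1)=22.6765, V(2,2)=115.5817
Node (1,0) S=187.1500: V=(p*·22.6765+(1−p*)·44.6975)/1.09=33.1503; Δ=(22.6765−44.6975)/(245.1665−177.7925)=-0.3268; B=V−Δ·S=94.3197
Node (1,1) S=258.0700: V=(p*·115.5817+(1−p*)·22.6765)/1.09=53.9507; Δ=(115.5817−22.6765)/(338.0717−245.1665)=1.0000; B=V−Δ·S=-204.1193
Node (0,0) S=197.0000: V=(p*·53.9507+(1−p*)·33.1503)/1.09=37.8342; Δ=(53.9507−33.1503)/(258.0700−187.1500)=0.2933; B=V−Δ·S=-19.9449
Each (Δ,B) replicates both successor values, so the strategy is self-financing and V0 is arbitrage-free.

(0,0): Delta=0.2933 Bond=-19.9449
(1,0): Delta=-0.3268 Bond=94.3197
(1,1): Delta=1.0000 Bond=-204.1193
V0=37.8342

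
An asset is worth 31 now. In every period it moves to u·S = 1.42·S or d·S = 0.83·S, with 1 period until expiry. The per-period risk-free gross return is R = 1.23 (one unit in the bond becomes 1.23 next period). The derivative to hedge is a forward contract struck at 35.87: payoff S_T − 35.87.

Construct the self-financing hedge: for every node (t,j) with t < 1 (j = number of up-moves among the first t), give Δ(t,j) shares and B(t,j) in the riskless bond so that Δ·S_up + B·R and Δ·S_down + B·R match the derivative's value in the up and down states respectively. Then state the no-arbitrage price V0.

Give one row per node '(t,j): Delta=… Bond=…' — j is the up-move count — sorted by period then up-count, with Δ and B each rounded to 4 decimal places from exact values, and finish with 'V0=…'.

(0,0): Delta=1.0000 Bond=-29.1626
V0=1.8374

The replicating-portfolio and risk-neutral prices coincide; use p* = (1.23−0.83)/(1.42−0.83) = 0.6780 for the latter.
Payoff layer (t=1): V(1,0)=-10.1400, V(1,1)=8.1500
Node (0,0) S=31.0000: V=(p*·8.1500+(1−p*)·-10.1400)/1.23=1.8374; Δ=(8.1500−-10.1400)/(44.0200−25.7300)=1.0000; B=V−Δ·S=-29.1626
Each (Δ,B) replicates both successor values, so the strategy is self-financing and V0 is arbitrage-free.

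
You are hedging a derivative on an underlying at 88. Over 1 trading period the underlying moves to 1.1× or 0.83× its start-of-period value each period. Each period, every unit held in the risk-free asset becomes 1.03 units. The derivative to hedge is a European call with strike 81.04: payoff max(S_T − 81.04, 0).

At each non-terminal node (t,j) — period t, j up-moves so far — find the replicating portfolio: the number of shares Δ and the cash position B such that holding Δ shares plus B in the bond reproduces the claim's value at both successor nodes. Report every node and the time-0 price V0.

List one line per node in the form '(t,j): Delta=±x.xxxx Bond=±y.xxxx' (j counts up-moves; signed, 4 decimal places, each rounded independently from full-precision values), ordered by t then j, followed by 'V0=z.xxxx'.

(0,0): Delta=0.6633 Bond=-47.0363
V0=11.3341

Under the risk-neutral measure, an up-move has probability p* = (R−d)/(u−d) = 0.7407 and values discount at R = 1.03.
Payoff layer (t=1): V(1,0)=0.0000, V(1,1)=15.7600
(0,0): S=88.0000. Δ = (V_up−V_dn)/(S_up−S_dn) = (15.7600−0.0000)/(96.8000−73.0400) = 0.6633. V = [p*·15.7600 + (1−p*)·0.0000]/1.03 = 11.3341. B = V − Δ·S = -47.0363.
The time-0 hedge costs 11.3341, which is the no-arbitrage price.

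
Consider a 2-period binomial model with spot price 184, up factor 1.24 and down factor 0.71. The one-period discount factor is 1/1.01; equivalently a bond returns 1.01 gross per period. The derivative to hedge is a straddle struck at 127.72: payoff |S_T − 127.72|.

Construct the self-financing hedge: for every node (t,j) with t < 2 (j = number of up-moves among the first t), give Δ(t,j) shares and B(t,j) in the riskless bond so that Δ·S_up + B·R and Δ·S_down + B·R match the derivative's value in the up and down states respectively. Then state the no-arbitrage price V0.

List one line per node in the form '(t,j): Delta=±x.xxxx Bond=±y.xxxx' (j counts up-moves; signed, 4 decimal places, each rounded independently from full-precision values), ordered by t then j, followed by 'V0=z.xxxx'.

Under the risk-neutral measure, an up-move has probability p* = (R−d)/(u−d) = 0.5660 and values discount at R = 1.01.
Terminal values V(2,·): V(2,0)=34.9656, V(2,1)=34.2736, V(2,2)=155.1984
(1,0): S=130.6400. Δ = (V_up−V_dn)/(S_up−S_dn) = (34.2736−34.9656)/(161.9936−92.7544) = -0.0100. V = [p*·34.2736 + (1−p*)·34.9656]/1.01 = 34.2316. B = V − Δ·S = 35.5372.
(1,1): S=228.1600. Δ = (V_up−V_dn)/(S_up−S_dn) = (155.1984−34.2736)/(282.9184−161.9936) = 1.0000. V = [p*·155.1984 + (1−p*)·34.2736]/1.01 = 101.7046. B = V − Δ·S = -126.4554.
(0,0): S=184.0000. Δ = (V_up−V_dn)/(S_up−S_dn) = (101.7046−34.2316)/(228.1600−130.6400) = 0.6919. V = [p*·101.7046 + (1−p*)·34.2316]/1.01 = 71.7068. B = V − Δ·S = -55.6007.
Root portfolio cost Δ·184+B reproduces V0=71.7068.

(0,0): Delta=0.6919 Bond=-55.6007
(1,0): Delta=-0.0100 Bond=35.5372
(1,1): Delta=1.0000 Bond=-126.4554
V0=71.7068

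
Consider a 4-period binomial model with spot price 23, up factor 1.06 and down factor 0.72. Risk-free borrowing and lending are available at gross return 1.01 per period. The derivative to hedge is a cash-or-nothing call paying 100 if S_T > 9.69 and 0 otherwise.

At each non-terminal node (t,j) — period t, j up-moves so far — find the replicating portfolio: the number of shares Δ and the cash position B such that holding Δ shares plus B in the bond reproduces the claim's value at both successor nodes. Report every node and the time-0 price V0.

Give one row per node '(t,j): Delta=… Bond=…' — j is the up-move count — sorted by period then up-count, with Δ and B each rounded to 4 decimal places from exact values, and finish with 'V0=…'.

No-arbitrage ⇒ martingale measure with p* = (R−d)/(u−d) = 0.8529.
Terminal payoffs: V(4,0)=0.0000, V(4,1)=0.0000, V(4,2)=100.0000, V(4,3)=100.0000, V(4,4)=100.0000
  t=3,j=0: stock 8.5847 → up 9.0998 (V=0.0000), down 6.1810 (V=0.0000). Price 0.0000; hedge Δ=0.0000, bond B=0.0000.
  t=3,j=1: stock 12.6386 → up 13.3969 (V=100.0000), down 9.0998 (V=0.0000). Price 84.4496; hedge Δ=23.2714, bond B=-209.6680.
  t=3,j=2: stock 18.6068 → up 19.7232 (V=100.0000), down 13.3969 (V=100.0000). Price 99.0099; hedge Δ=0.0000, bond B=99.0099.
  t=3,j=3: stock 27.3934 → up 29.0370 (V=100.0000), down 19.7232 (V=100.0000). Price 99.0099; hedge Δ=0.0000, bond B=99.0099.
  t=2,j=0: stock 11.9232 → up 12.6386 (V=84.4496), down 8.5847 (V=0.0000). Price 71.3174; hedge Δ=20.8318, bond B=-177.0639.
  t=2,j=1: stock 17.5536 → up 18.6068 (V=99.0099), down 12.6386 (V=84.4496). Price 95.9096; hedge Δ=2.4396, bond B=53.0852.
  t=2,j=2: stock 25.8428 → up 27.3934 (V=99.0099), down 18.6068 (V=99.0099). Price 98.0296; hedge Δ=0.0000, bond B=98.0296.
  t=1,j=0: stock 16.5600 → up 17.5536 (V=95.9096), down 11.9232 (V=71.3174). Price 91.3793; hedge Δ=4.3678, bond B=19.0493.
  t=1,j=1: stock 24.3800 → up 25.8428 (V=98.0296), down 17.5536 (V=95.9096). Price 96.7503; hedge Δ=0.2558, bond B=90.5150.
  t=0,j=0: stock 23.0000 → up 24.3800 (V=96.7503), down 16.5600 (V=91.3793). Price 95.0104; hedge Δ=0.6868, bond B=79.2132.
Root portfolio cost Δ·23+B reproduces V0=95.0104.

(0,0): Delta=0.6868 Bond=79.2132
(1,0): Delta=4.3678 Bond=19.0493
(1,1): Delta=0.2558 Bond=90.5150
(2,0): Delta=20.8318 Bond=-177.0639
(2,1): Delta=2.4396 Bond=53.0852
(2,2): Delta=0.0000 Bond=98.0296
(3,0): Delta=0.0000 Bond=0.0000
(3,1): Delta=23.2714 Bond=-209.6680
(3,2): Delta=0.0000 Bond=99.0099
(3,3): Delta=0.0000 Bond=99.0099
V0=95.0104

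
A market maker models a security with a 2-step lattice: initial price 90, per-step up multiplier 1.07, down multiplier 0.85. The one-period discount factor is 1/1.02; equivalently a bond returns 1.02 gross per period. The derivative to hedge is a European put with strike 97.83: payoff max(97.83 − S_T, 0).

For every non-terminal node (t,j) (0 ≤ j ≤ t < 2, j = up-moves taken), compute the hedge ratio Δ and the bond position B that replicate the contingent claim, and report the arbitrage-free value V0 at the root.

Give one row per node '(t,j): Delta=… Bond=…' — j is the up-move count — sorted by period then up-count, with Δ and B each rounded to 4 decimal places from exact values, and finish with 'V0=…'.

(0,0): Delta=-0.8006 Bond=79.0776
(1,0): Delta=-1.0000 Bond=95.9118
(1,1): Delta=-0.7540 Bond=76.1731
V0=7.0218

Risk-neutral probability p* = (R−d)/(u−d) = (1.02−0.85)/(1.07−0.85) = 0.7727.
Terminal values V(2,·): V(2,0)=32.8050, V(2,1)=15.9750, V(2,2)=0.0000
  t=1,j=0: stock 76.5000 → up 81.8550 (V=15.9750), down 65.0250 (V=32.8050). Price 19.4118; hedge Δ=-1.0000, bond B=95.9118.
  t=1,j=1: stock 96.3000 → up 103.0410 (V=0.0000), down 81.8550 (V=15.9750). Price 3.5595; hedge Δ=-0.7540, bond B=76.1731.
  t=0,j=0: stock 90.0000 → up 96.3000 (V=3.5595), down 76.5000 (V=19.4118). Price 7.0218; hedge Δ=-0.8006, bond B=79.0776.
Each (Δ,B) replicates both successor values, so the strategy is self-financing and V0 is arbitrage-free.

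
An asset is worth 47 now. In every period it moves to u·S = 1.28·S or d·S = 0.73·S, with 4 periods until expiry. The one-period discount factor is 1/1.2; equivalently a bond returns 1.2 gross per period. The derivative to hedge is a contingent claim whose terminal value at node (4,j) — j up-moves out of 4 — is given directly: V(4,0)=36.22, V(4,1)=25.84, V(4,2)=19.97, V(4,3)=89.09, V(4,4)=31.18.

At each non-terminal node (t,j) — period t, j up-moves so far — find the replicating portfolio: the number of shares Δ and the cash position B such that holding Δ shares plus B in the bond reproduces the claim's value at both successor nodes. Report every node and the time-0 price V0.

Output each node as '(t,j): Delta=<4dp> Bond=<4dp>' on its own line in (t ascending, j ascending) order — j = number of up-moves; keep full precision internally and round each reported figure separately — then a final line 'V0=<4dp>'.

Risk-neutral probability p* = (R−d)/(u−d) = (1.2−0.73)/(1.28−0.73) = 0.8545.
Payoff layer (t=4): V(4,0)=36.2200, V(4,1)=25.8400, V(4,2)=19.9700, V(4,3)=89.0900, V(4,4)=31.1800
  t=3,j=0: stock 18.2838 → up 23.4033 (V=25.8400), down 13.3472 (V=36.2200). Price 22.7915; hedge Δ=-1.0322, bond B=41.6642.
  t=3,j=1: stock 32.0593 → up 41.0359 (V=19.9700), down 23.4033 (V=25.8400). Price 17.3532; hedge Δ=-0.3329, bond B=28.0259.
  t=3,j=2: stock 56.2135 → up 71.9533 (V=89.0900), down 41.0359 (V=19.9700). Price 65.8635; hedge Δ=2.2356, bond B=-59.8092.
  t=3,j=3: stock 98.5661 → up 126.1647 (V=31.1800), down 71.9533 (V=89.0900). Price 33.0027; hedge Δ=-1.0682, bond B=138.2936.
  t=2,j=0: stock 25.0463 → up 32.0593 (V=17.3532), down 18.2838 (V=22.7915). Price 15.1202; hedge Δ=-0.3948, bond B=25.0081.
  t=2,j=1: stock 43.9168 → up 56.2135 (V=65.8635), down 32.0593 (V=17.3532). Price 49.0062; hedge Δ=2.0084, bond B=-39.1944.
  t=2,j=2: stock 77.0048 → up 98.5661 (V=33.0027), down 56.2135 (V=65.8635). Price 31.4854; hedge Δ=-0.7759, bond B=91.2322.
  t=1,j=0: stock 34.3100 → up 43.9168 (V=49.0062), down 25.0463 (V=15.1202). Price 36.7311; hedge Δ=1.7957, bond B=-24.8798.
  t=1,j=1: stock 60.1600 → up 77.0048 (V=31.4854), down 43.9168 (V=49.0062). Price 28.3616; hedge Δ=-0.5295, bond B=60.2176.
  t=0,j=0: stock 47.0000 → up 60.1600 (V=28.3616), down 34.3100 (V=36.7311). Price 24.6491; hedge Δ=-0.3238, bond B=39.8665.
Each (Δ,B) replicates both successor values, so the strategy is self-financing and V0 is arbitrage-free.

(0,0): Delta=-0.3238 Bond=39.8665
(1,0): Delta=1.7957 Bond=-24.8798
(1,1): Delta=-0.5295 Bond=60.2176
(2,0): Delta=-0.3948 Bond=25.0081
(2,1): Delta=2.0084 Bond=-39.1944
(2,2): Delta=-0.7759 Bond=91.2322
(3,0): Delta=-1.0322 Bond=41.6642
(3,1): Delta=-0.3329 Bond=28.0259
(3,2): Delta=2.2356 Bond=-59.8092
(3,3): Delta=-1.0682 Bond=138.2936
V0=24.6491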